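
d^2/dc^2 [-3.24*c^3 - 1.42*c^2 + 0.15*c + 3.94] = -19.44*c - 2.84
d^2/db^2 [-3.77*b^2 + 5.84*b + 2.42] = -7.54000000000000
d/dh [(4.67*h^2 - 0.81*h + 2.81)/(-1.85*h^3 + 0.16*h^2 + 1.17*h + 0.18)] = (8.6395*h^4 - 2.997*h^3 + 21.189*h^2 + 0.782*h - 3.4335)/(3.4225*h^6 - 0.592*h^5 - 4.3034*h^4 - 0.2916*h^3 + 1.4265*h^2 + 0.4212*h + 0.0324)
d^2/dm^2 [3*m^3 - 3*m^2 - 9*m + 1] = 18*m - 6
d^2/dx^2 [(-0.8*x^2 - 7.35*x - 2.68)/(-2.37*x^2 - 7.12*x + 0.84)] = (55.56939*x^3 + 99.8755920000001*x^2 + 359.134632*x + 371.439392)/(13.312053*x^6 + 119.976984*x^5 + 346.282596*x^4 + 275.897152*x^3 - 122.733072*x^2 + 15.071616*x - 0.592704)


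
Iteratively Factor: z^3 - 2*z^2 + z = (z)*(z^2 - 2*z + 1) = z*(z - 1)*(z - 1)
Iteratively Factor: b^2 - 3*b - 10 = (b - 5)*(b + 2)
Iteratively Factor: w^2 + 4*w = (w + 4)*(w)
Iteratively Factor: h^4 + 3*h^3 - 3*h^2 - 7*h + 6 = (h + 3)*(h^3 - 3*h + 2) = (h + 2)*(h + 3)*(h^2 - 2*h + 1) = (h - 1)*(h + 2)*(h + 3)*(h - 1)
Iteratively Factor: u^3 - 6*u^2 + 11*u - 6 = (u - 3)*(u^2 - 3*u + 2) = (u - 3)*(u - 1)*(u - 2)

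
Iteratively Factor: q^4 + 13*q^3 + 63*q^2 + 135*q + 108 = (q + 3)*(q^3 + 10*q^2 + 33*q + 36) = (q + 3)*(q + 4)*(q^2 + 6*q + 9) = (q + 3)^2*(q + 4)*(q + 3)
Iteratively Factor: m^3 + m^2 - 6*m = (m)*(m^2 + m - 6) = m*(m - 2)*(m + 3)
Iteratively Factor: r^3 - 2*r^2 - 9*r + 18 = (r + 3)*(r^2 - 5*r + 6) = (r - 2)*(r + 3)*(r - 3)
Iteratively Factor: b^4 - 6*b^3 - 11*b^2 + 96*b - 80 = (b - 5)*(b^3 - b^2 - 16*b + 16) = (b - 5)*(b - 4)*(b^2 + 3*b - 4) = (b - 5)*(b - 4)*(b - 1)*(b + 4)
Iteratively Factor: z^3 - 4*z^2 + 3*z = (z - 3)*(z^2 - z) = z*(z - 3)*(z - 1)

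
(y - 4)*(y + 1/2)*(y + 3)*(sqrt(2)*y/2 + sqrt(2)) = sqrt(2)*y^4/2 + 3*sqrt(2)*y^3/4 - 27*sqrt(2)*y^2/4 - 31*sqrt(2)*y/2 - 6*sqrt(2)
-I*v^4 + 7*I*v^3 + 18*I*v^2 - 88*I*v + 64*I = (v - 8)*(v - 2)*(v + 4)*(-I*v + I)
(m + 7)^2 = m^2 + 14*m + 49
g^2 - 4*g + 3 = (g - 3)*(g - 1)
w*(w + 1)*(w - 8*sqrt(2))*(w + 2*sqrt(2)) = w^4 - 6*sqrt(2)*w^3 + w^3 - 32*w^2 - 6*sqrt(2)*w^2 - 32*w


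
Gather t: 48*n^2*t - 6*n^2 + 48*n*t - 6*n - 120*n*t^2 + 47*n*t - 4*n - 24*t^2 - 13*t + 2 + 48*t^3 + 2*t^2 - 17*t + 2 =-6*n^2 - 10*n + 48*t^3 + t^2*(-120*n - 22) + t*(48*n^2 + 95*n - 30) + 4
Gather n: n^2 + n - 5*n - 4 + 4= n^2 - 4*n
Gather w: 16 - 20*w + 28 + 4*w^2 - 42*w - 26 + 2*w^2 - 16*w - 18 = 6*w^2 - 78*w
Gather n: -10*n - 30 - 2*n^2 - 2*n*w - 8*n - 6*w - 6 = -2*n^2 + n*(-2*w - 18) - 6*w - 36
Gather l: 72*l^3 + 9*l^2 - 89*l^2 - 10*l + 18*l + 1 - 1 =72*l^3 - 80*l^2 + 8*l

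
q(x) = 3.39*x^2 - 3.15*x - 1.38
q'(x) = 6.78*x - 3.15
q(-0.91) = 4.29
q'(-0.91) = -9.32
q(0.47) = -2.11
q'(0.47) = 0.04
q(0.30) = -2.02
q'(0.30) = -1.12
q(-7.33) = 203.85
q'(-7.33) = -52.85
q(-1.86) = 16.21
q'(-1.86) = -15.76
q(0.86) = -1.58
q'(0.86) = 2.68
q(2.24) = 8.57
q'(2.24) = 12.04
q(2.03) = 6.20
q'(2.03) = 10.61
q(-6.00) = 139.56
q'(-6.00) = -43.83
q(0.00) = -1.38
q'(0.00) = -3.15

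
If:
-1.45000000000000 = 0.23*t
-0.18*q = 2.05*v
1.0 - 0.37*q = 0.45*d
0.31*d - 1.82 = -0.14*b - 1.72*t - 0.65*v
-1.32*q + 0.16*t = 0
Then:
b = 83.83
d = 2.85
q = -0.76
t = -6.30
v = 0.07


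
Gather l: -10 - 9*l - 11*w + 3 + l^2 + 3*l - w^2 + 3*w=l^2 - 6*l - w^2 - 8*w - 7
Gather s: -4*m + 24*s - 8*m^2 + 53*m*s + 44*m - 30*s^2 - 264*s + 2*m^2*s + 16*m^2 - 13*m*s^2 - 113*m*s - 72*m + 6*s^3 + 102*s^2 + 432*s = 8*m^2 - 32*m + 6*s^3 + s^2*(72 - 13*m) + s*(2*m^2 - 60*m + 192)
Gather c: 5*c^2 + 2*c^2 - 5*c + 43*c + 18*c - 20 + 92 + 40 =7*c^2 + 56*c + 112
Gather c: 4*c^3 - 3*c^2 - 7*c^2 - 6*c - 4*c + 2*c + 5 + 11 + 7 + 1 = 4*c^3 - 10*c^2 - 8*c + 24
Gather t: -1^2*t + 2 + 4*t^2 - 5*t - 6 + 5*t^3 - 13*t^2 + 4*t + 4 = 5*t^3 - 9*t^2 - 2*t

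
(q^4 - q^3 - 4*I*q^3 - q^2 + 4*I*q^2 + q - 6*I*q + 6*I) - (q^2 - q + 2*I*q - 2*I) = q^4 - q^3 - 4*I*q^3 - 2*q^2 + 4*I*q^2 + 2*q - 8*I*q + 8*I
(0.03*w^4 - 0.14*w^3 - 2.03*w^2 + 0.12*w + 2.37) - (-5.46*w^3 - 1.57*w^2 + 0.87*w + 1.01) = 0.03*w^4 + 5.32*w^3 - 0.46*w^2 - 0.75*w + 1.36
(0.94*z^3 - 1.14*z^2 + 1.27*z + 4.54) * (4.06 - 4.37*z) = -4.1078*z^4 + 8.7982*z^3 - 10.1783*z^2 - 14.6836*z + 18.4324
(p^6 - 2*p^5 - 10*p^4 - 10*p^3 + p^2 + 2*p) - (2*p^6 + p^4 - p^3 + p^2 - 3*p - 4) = -p^6 - 2*p^5 - 11*p^4 - 9*p^3 + 5*p + 4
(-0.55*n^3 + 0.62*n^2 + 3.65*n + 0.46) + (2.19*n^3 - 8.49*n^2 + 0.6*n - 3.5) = 1.64*n^3 - 7.87*n^2 + 4.25*n - 3.04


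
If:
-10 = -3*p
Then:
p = 10/3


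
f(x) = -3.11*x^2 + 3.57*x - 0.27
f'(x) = 3.57 - 6.22*x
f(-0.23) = -1.26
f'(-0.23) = 5.00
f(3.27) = -21.85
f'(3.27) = -16.77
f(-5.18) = -102.21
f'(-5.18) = 35.79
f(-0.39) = -2.14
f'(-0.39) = 6.00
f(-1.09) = -7.86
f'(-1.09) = 10.35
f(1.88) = -4.55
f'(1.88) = -8.12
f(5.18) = -65.23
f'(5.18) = -28.65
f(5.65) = -79.38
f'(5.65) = -31.57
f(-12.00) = -490.95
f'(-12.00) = 78.21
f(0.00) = -0.27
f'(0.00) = 3.57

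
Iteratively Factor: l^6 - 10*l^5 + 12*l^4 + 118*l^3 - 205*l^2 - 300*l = (l - 5)*(l^5 - 5*l^4 - 13*l^3 + 53*l^2 + 60*l) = (l - 5)*(l - 4)*(l^4 - l^3 - 17*l^2 - 15*l) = (l - 5)*(l - 4)*(l + 3)*(l^3 - 4*l^2 - 5*l) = (l - 5)^2*(l - 4)*(l + 3)*(l^2 + l) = l*(l - 5)^2*(l - 4)*(l + 3)*(l + 1)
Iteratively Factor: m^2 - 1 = (m - 1)*(m + 1)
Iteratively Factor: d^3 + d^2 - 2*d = (d + 2)*(d^2 - d) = (d - 1)*(d + 2)*(d)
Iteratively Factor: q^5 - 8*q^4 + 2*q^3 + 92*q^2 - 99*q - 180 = (q - 4)*(q^4 - 4*q^3 - 14*q^2 + 36*q + 45) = (q - 4)*(q - 3)*(q^3 - q^2 - 17*q - 15) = (q - 4)*(q - 3)*(q + 3)*(q^2 - 4*q - 5) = (q - 4)*(q - 3)*(q + 1)*(q + 3)*(q - 5)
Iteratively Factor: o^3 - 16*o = (o)*(o^2 - 16) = o*(o - 4)*(o + 4)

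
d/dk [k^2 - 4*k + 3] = 2*k - 4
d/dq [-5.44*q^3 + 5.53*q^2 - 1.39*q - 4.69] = -16.32*q^2 + 11.06*q - 1.39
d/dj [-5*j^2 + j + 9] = 1 - 10*j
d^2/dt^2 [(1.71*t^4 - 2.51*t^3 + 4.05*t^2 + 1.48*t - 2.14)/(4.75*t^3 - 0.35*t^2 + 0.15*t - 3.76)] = (1.13686837721616e-13*t^8 + 172.3927*t^6 + 393.7902*t^5 - 1135.69194*t^4 + 1059.32718*t^3 + 573.090792*t^2 - 453.246636*t + 121.72018)/(107.171875*t^9 - 23.690625*t^8 + 11.89875*t^7 - 256.044125*t^6 + 37.88175*t^5 - 17.479425*t^4 + 202.648575*t^3 - 15.09828*t^2 + 6.36192*t - 53.157376)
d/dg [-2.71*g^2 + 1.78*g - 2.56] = 1.78 - 5.42*g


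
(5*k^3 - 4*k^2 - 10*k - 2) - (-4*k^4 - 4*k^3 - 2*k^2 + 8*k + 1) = 4*k^4 + 9*k^3 - 2*k^2 - 18*k - 3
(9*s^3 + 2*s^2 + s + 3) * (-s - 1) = -9*s^4 - 11*s^3 - 3*s^2 - 4*s - 3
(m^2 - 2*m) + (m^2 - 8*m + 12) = 2*m^2 - 10*m + 12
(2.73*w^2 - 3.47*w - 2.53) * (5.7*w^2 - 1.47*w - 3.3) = 15.561*w^4 - 23.7921*w^3 - 18.3291*w^2 + 15.1701*w + 8.349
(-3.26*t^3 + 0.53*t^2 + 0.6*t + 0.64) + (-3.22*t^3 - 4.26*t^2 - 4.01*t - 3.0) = -6.48*t^3 - 3.73*t^2 - 3.41*t - 2.36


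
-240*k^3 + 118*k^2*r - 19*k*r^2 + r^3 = (-8*k + r)*(-6*k + r)*(-5*k + r)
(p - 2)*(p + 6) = p^2 + 4*p - 12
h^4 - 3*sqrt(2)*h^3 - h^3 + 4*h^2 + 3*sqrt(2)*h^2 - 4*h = h*(h - 1)*(h - 2*sqrt(2))*(h - sqrt(2))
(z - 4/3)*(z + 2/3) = z^2 - 2*z/3 - 8/9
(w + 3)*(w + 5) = w^2 + 8*w + 15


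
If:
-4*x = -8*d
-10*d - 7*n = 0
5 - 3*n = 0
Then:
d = -7/6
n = 5/3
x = -7/3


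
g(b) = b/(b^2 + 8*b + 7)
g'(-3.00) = -0.03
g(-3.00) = 0.38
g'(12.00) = 0.00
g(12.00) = 0.05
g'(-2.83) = -0.02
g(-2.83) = 0.37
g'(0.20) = 0.09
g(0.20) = 0.02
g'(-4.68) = -0.20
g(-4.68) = 0.55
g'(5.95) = -0.00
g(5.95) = 0.07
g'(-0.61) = 1.07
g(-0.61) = -0.24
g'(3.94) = -0.00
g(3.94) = 0.07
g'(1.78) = 0.01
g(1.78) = 0.07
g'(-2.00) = 0.12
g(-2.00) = 0.40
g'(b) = b*(-2*b - 8)/(b^2 + 8*b + 7)^2 + 1/(b^2 + 8*b + 7)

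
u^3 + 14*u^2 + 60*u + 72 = (u + 2)*(u + 6)^2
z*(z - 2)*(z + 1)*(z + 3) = z^4 + 2*z^3 - 5*z^2 - 6*z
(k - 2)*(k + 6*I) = k^2 - 2*k + 6*I*k - 12*I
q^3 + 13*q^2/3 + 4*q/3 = q*(q + 1/3)*(q + 4)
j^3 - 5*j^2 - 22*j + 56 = (j - 7)*(j - 2)*(j + 4)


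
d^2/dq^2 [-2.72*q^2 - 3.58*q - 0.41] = -5.44000000000000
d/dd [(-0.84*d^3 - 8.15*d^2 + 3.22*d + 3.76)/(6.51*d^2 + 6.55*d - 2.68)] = (-5.4684*d^4 - 11.004*d^3 - 67.5911*d^2 - 5.27119999999999*d - 33.2576)/(42.3801*d^4 + 85.281*d^3 + 8.0089*d^2 - 35.108*d + 7.1824)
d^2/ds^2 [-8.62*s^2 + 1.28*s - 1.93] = -17.2400000000000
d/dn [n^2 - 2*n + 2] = 2*n - 2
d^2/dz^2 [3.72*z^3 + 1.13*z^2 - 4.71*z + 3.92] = 22.32*z + 2.26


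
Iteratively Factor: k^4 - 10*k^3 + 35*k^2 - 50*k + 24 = (k - 3)*(k^3 - 7*k^2 + 14*k - 8) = (k - 4)*(k - 3)*(k^2 - 3*k + 2) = (k - 4)*(k - 3)*(k - 1)*(k - 2)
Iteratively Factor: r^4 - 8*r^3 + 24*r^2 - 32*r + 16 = (r - 2)*(r^3 - 6*r^2 + 12*r - 8) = (r - 2)^2*(r^2 - 4*r + 4) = (r - 2)^3*(r - 2)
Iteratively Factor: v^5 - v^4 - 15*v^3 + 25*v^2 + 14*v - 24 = (v - 2)*(v^4 + v^3 - 13*v^2 - v + 12) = (v - 3)*(v - 2)*(v^3 + 4*v^2 - v - 4) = (v - 3)*(v - 2)*(v - 1)*(v^2 + 5*v + 4) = (v - 3)*(v - 2)*(v - 1)*(v + 4)*(v + 1)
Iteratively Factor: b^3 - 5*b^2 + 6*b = (b)*(b^2 - 5*b + 6) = b*(b - 3)*(b - 2)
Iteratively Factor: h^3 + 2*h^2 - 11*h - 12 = (h + 1)*(h^2 + h - 12) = (h - 3)*(h + 1)*(h + 4)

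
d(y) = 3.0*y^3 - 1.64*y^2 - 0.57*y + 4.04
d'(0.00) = -0.57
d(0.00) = 4.04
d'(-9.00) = 757.95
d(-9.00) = -2310.67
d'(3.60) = 104.26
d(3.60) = 120.70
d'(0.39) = -0.48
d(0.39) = 3.75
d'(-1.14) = 14.87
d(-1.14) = -1.89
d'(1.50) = 14.76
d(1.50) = 9.62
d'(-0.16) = 0.19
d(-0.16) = 4.08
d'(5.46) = 249.83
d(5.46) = 440.35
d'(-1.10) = 13.93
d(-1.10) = -1.31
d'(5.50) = 253.64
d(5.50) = 450.42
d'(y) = 9.0*y^2 - 3.28*y - 0.57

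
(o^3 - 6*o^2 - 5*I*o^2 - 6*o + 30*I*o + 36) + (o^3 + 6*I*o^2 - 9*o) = 2*o^3 - 6*o^2 + I*o^2 - 15*o + 30*I*o + 36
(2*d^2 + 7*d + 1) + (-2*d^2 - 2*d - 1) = 5*d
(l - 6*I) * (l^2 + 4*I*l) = l^3 - 2*I*l^2 + 24*l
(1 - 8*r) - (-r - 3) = 4 - 7*r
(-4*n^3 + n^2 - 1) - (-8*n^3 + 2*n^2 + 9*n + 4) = 4*n^3 - n^2 - 9*n - 5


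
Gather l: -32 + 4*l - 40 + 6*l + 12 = 10*l - 60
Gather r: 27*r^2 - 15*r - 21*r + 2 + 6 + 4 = 27*r^2 - 36*r + 12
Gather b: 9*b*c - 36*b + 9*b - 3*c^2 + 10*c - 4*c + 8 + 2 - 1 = b*(9*c - 27) - 3*c^2 + 6*c + 9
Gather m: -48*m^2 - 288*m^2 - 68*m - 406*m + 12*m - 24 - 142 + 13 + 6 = -336*m^2 - 462*m - 147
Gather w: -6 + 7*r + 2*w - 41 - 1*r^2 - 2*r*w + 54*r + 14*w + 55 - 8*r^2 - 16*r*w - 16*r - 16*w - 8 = -9*r^2 - 18*r*w + 45*r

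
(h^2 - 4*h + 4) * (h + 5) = h^3 + h^2 - 16*h + 20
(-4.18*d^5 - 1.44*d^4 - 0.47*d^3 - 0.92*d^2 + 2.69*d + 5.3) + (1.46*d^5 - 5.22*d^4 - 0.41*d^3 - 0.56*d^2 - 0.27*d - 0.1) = -2.72*d^5 - 6.66*d^4 - 0.88*d^3 - 1.48*d^2 + 2.42*d + 5.2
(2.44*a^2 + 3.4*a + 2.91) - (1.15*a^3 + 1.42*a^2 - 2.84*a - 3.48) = -1.15*a^3 + 1.02*a^2 + 6.24*a + 6.39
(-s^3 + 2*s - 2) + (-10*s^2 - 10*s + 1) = -s^3 - 10*s^2 - 8*s - 1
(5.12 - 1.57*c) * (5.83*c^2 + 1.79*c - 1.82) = -9.1531*c^3 + 27.0393*c^2 + 12.0222*c - 9.3184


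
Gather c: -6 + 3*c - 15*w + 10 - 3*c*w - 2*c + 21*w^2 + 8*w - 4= c*(1 - 3*w) + 21*w^2 - 7*w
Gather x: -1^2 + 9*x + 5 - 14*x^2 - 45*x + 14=-14*x^2 - 36*x + 18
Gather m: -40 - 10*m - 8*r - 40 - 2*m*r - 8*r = m*(-2*r - 10) - 16*r - 80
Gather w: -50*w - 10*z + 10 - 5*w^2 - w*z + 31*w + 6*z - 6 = -5*w^2 + w*(-z - 19) - 4*z + 4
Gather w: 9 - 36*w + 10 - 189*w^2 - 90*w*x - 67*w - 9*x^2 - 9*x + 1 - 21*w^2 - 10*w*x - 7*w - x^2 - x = -210*w^2 + w*(-100*x - 110) - 10*x^2 - 10*x + 20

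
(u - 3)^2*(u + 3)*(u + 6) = u^4 + 3*u^3 - 27*u^2 - 27*u + 162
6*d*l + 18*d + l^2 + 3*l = (6*d + l)*(l + 3)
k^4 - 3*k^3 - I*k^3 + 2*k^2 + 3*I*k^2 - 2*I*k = k*(k - 2)*(k - 1)*(k - I)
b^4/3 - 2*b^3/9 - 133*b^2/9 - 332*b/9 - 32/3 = (b/3 + 1)*(b - 8)*(b + 1/3)*(b + 4)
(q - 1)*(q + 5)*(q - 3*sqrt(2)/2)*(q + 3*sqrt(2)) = q^4 + 3*sqrt(2)*q^3/2 + 4*q^3 - 14*q^2 + 6*sqrt(2)*q^2 - 36*q - 15*sqrt(2)*q/2 + 45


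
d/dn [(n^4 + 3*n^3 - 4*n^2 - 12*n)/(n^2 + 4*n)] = (2*n^3 + 15*n^2 + 24*n - 4)/(n^2 + 8*n + 16)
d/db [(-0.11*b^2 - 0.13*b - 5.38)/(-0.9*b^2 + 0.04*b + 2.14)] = (-0.1214*b^2 - 10.1548*b - 0.063)/(0.81*b^4 - 0.072*b^3 - 3.8504*b^2 + 0.1712*b + 4.5796)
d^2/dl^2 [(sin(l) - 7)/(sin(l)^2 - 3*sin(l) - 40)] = (sin(l)^5 - 25*sin(l)^4 + 301*sin(l)^3 - 1261*sin(l)^2 + 2074*sin(l) + 926)/(-sin(l)^2 + 3*sin(l) + 40)^3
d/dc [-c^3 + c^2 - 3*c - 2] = -3*c^2 + 2*c - 3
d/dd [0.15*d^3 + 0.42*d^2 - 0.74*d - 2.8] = 0.45*d^2 + 0.84*d - 0.74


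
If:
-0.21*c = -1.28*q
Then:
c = 6.09523809523809*q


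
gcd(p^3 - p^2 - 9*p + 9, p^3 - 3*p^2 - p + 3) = p^2 - 4*p + 3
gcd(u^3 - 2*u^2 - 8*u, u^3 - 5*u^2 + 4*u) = u^2 - 4*u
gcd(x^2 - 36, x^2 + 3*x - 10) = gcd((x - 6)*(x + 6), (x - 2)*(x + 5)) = 1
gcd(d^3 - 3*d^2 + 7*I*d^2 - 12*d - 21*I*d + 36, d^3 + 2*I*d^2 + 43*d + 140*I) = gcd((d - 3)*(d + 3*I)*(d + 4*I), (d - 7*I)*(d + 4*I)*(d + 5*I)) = d + 4*I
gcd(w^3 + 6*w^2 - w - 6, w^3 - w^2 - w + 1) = w^2 - 1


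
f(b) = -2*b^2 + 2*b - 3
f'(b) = 2 - 4*b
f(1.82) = -5.98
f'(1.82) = -5.28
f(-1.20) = -8.28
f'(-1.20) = 6.80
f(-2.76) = -23.76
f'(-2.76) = 13.04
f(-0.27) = -3.69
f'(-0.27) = 3.08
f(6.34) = -70.71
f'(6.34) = -23.36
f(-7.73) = -137.97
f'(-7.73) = 32.92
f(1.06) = -3.13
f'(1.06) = -2.24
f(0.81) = -2.69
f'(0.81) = -1.24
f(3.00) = -15.00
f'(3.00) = -10.00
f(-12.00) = -315.00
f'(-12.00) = 50.00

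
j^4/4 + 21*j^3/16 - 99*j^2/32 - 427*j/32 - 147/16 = (j/4 + 1/4)*(j - 7/2)*(j + 7/4)*(j + 6)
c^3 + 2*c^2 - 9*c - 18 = (c - 3)*(c + 2)*(c + 3)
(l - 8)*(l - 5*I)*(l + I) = l^3 - 8*l^2 - 4*I*l^2 + 5*l + 32*I*l - 40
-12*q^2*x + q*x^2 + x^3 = x*(-3*q + x)*(4*q + x)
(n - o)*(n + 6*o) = n^2 + 5*n*o - 6*o^2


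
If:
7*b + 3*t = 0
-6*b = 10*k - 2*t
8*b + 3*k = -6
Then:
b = -5/4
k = 4/3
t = 35/12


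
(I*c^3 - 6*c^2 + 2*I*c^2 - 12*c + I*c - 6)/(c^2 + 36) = I*(c^2 + 2*c + 1)/(c - 6*I)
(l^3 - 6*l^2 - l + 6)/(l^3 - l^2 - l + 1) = (l - 6)/(l - 1)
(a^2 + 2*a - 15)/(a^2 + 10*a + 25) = (a - 3)/(a + 5)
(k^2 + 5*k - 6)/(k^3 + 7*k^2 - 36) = (k - 1)/(k^2 + k - 6)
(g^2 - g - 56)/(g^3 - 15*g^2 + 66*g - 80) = (g + 7)/(g^2 - 7*g + 10)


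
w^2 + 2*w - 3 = (w - 1)*(w + 3)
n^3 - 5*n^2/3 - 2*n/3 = n*(n - 2)*(n + 1/3)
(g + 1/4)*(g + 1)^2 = g^3 + 9*g^2/4 + 3*g/2 + 1/4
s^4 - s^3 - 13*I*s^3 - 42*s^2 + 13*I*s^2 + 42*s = s*(s - 1)*(s - 7*I)*(s - 6*I)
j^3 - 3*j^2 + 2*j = j*(j - 2)*(j - 1)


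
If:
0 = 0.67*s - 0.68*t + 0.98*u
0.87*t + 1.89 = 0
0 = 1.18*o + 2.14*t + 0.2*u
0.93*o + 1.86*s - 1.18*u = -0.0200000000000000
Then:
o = 3.96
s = -2.05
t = -2.17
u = -0.10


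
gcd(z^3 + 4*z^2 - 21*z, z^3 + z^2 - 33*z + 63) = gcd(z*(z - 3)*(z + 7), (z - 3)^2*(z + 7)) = z^2 + 4*z - 21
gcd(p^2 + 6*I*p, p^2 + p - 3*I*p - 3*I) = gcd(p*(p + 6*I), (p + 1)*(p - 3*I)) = 1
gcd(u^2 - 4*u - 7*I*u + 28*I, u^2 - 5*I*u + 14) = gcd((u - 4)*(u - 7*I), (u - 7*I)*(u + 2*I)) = u - 7*I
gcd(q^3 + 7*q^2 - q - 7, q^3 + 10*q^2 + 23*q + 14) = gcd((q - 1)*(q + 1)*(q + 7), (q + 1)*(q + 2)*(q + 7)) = q^2 + 8*q + 7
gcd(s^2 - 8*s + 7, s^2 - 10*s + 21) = s - 7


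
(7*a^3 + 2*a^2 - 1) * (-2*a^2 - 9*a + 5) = -14*a^5 - 67*a^4 + 17*a^3 + 12*a^2 + 9*a - 5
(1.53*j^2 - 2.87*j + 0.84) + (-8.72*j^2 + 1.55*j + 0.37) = -7.19*j^2 - 1.32*j + 1.21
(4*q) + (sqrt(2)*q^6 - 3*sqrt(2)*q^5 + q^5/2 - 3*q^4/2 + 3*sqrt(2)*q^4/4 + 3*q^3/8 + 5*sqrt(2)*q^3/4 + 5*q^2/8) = sqrt(2)*q^6 - 3*sqrt(2)*q^5 + q^5/2 - 3*q^4/2 + 3*sqrt(2)*q^4/4 + 3*q^3/8 + 5*sqrt(2)*q^3/4 + 5*q^2/8 + 4*q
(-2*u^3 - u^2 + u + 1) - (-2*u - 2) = -2*u^3 - u^2 + 3*u + 3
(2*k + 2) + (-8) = 2*k - 6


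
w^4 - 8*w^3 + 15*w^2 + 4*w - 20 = (w - 5)*(w - 2)^2*(w + 1)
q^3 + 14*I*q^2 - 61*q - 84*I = (q + 3*I)*(q + 4*I)*(q + 7*I)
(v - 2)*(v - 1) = v^2 - 3*v + 2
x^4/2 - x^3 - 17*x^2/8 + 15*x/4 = x*(x/2 + 1)*(x - 5/2)*(x - 3/2)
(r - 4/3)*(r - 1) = r^2 - 7*r/3 + 4/3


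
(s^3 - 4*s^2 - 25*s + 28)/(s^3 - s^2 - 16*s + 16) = (s - 7)/(s - 4)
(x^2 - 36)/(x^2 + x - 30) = (x - 6)/(x - 5)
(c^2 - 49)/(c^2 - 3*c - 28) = (c + 7)/(c + 4)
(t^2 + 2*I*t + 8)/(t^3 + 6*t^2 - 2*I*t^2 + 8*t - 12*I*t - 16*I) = (t + 4*I)/(t^2 + 6*t + 8)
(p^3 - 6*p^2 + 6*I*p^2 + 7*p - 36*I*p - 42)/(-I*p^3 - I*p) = (I*p^2 - p*(7 + 6*I) + 42)/(p*(p + I))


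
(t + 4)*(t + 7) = t^2 + 11*t + 28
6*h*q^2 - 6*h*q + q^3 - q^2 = q*(6*h + q)*(q - 1)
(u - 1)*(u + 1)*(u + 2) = u^3 + 2*u^2 - u - 2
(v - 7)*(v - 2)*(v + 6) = v^3 - 3*v^2 - 40*v + 84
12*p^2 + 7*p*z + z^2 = (3*p + z)*(4*p + z)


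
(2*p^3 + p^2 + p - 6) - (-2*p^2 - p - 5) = 2*p^3 + 3*p^2 + 2*p - 1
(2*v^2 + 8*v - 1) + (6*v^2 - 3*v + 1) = 8*v^2 + 5*v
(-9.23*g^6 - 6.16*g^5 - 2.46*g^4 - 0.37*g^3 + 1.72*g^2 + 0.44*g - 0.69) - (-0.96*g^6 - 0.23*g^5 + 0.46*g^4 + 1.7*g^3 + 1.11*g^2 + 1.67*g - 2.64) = -8.27*g^6 - 5.93*g^5 - 2.92*g^4 - 2.07*g^3 + 0.61*g^2 - 1.23*g + 1.95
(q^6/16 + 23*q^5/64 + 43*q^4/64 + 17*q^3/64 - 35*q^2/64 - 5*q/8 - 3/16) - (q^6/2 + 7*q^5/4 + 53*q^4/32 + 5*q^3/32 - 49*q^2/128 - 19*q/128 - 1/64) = -7*q^6/16 - 89*q^5/64 - 63*q^4/64 + 7*q^3/64 - 21*q^2/128 - 61*q/128 - 11/64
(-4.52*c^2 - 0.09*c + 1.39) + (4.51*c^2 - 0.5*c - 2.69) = -0.00999999999999979*c^2 - 0.59*c - 1.3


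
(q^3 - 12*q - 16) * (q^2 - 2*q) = q^5 - 2*q^4 - 12*q^3 + 8*q^2 + 32*q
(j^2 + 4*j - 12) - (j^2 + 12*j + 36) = -8*j - 48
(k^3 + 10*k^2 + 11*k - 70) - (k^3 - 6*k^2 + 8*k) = 16*k^2 + 3*k - 70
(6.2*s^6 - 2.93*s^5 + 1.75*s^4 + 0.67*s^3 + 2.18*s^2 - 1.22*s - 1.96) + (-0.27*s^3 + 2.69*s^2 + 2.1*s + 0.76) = 6.2*s^6 - 2.93*s^5 + 1.75*s^4 + 0.4*s^3 + 4.87*s^2 + 0.88*s - 1.2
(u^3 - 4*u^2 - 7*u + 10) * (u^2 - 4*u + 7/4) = u^5 - 8*u^4 + 43*u^3/4 + 31*u^2 - 209*u/4 + 35/2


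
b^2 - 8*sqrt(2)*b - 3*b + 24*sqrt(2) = (b - 3)*(b - 8*sqrt(2))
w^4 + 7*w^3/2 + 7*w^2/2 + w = w*(w + 1/2)*(w + 1)*(w + 2)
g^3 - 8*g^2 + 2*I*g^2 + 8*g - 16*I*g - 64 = (g - 8)*(g - 2*I)*(g + 4*I)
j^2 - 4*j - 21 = (j - 7)*(j + 3)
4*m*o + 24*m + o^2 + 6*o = (4*m + o)*(o + 6)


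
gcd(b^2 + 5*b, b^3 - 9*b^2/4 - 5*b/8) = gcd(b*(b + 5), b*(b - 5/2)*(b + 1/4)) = b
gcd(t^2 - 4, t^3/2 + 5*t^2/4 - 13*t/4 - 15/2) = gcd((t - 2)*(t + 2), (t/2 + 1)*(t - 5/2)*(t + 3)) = t + 2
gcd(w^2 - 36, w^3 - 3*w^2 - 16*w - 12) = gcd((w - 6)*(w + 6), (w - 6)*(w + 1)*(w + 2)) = w - 6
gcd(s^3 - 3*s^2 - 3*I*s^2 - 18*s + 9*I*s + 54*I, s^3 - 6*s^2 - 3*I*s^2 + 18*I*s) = s^2 + s*(-6 - 3*I) + 18*I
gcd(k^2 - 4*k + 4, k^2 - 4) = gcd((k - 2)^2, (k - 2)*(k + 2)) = k - 2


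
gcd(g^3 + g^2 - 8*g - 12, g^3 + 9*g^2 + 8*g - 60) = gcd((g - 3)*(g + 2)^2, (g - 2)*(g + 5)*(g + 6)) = 1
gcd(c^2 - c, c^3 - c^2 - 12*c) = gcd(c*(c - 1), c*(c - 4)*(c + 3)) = c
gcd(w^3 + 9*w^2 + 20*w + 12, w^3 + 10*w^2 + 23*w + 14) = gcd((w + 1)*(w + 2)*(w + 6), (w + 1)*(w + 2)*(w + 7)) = w^2 + 3*w + 2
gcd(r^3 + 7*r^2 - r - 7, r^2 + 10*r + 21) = r + 7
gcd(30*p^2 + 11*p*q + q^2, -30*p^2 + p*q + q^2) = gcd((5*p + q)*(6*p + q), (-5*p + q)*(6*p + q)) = 6*p + q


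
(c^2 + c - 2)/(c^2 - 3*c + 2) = (c + 2)/(c - 2)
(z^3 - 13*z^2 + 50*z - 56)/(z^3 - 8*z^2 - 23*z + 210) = (z^2 - 6*z + 8)/(z^2 - z - 30)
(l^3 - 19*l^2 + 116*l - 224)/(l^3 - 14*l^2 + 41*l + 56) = (l - 4)/(l + 1)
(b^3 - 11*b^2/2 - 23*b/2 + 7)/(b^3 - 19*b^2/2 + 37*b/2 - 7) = (b + 2)/(b - 2)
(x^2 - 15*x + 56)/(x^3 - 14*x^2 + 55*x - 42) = (x - 8)/(x^2 - 7*x + 6)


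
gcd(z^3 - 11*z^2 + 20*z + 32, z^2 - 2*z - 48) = z - 8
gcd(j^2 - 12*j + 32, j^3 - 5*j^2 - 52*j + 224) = j^2 - 12*j + 32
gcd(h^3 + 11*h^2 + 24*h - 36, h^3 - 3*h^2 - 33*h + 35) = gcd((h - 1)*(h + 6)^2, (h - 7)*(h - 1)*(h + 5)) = h - 1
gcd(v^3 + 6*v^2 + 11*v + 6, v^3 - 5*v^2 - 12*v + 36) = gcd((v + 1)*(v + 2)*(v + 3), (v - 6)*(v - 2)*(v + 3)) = v + 3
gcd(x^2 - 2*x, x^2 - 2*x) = x^2 - 2*x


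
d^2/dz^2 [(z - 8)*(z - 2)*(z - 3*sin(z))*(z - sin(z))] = 4*z^3*sin(z) - 40*z^2*sin(z) - 24*z^2*cos(z) + 6*z^2*cos(2*z) + 12*z^2 + 40*z*sin(z) + 12*z*sin(2*z) + 160*z*cos(z) - 60*z*cos(2*z) - 60*z + 80*sin(z) - 60*sin(2*z) - 128*cos(z) + 93*cos(2*z) + 35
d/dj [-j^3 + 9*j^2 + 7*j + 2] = -3*j^2 + 18*j + 7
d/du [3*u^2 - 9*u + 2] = 6*u - 9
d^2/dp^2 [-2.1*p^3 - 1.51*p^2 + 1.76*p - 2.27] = -12.6*p - 3.02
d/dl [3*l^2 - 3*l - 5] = 6*l - 3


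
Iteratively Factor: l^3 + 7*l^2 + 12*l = (l + 4)*(l^2 + 3*l) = (l + 3)*(l + 4)*(l)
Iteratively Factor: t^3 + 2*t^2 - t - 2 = (t + 1)*(t^2 + t - 2) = (t - 1)*(t + 1)*(t + 2)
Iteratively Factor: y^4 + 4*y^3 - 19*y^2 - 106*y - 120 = (y + 4)*(y^3 - 19*y - 30) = (y + 3)*(y + 4)*(y^2 - 3*y - 10) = (y - 5)*(y + 3)*(y + 4)*(y + 2)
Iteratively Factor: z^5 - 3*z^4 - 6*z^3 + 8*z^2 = (z - 4)*(z^4 + z^3 - 2*z^2) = z*(z - 4)*(z^3 + z^2 - 2*z) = z*(z - 4)*(z - 1)*(z^2 + 2*z) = z*(z - 4)*(z - 1)*(z + 2)*(z)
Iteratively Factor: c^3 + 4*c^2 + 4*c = (c + 2)*(c^2 + 2*c) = (c + 2)^2*(c)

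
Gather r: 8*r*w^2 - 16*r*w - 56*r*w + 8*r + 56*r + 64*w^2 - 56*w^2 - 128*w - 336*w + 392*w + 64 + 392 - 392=r*(8*w^2 - 72*w + 64) + 8*w^2 - 72*w + 64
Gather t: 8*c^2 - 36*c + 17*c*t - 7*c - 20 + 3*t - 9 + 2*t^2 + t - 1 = 8*c^2 - 43*c + 2*t^2 + t*(17*c + 4) - 30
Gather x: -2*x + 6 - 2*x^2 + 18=-2*x^2 - 2*x + 24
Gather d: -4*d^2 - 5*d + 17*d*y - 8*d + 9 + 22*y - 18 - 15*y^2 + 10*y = -4*d^2 + d*(17*y - 13) - 15*y^2 + 32*y - 9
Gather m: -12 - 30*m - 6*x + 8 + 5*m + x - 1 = -25*m - 5*x - 5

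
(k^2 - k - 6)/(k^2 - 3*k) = (k + 2)/k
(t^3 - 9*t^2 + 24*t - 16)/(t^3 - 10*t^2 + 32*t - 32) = (t - 1)/(t - 2)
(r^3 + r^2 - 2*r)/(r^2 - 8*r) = (r^2 + r - 2)/(r - 8)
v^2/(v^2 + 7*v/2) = 2*v/(2*v + 7)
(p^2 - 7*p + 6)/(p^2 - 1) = (p - 6)/(p + 1)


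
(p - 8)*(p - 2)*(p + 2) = p^3 - 8*p^2 - 4*p + 32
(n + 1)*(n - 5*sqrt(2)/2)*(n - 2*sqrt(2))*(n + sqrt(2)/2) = n^4 - 4*sqrt(2)*n^3 + n^3 - 4*sqrt(2)*n^2 + 11*n^2/2 + 11*n/2 + 5*sqrt(2)*n + 5*sqrt(2)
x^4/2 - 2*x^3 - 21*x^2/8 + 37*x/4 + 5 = (x/2 + 1)*(x - 4)*(x - 5/2)*(x + 1/2)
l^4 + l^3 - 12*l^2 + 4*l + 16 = (l - 2)^2*(l + 1)*(l + 4)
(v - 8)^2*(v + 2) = v^3 - 14*v^2 + 32*v + 128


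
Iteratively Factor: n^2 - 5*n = (n)*(n - 5)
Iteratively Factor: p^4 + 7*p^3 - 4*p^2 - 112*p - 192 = (p - 4)*(p^3 + 11*p^2 + 40*p + 48) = (p - 4)*(p + 3)*(p^2 + 8*p + 16) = (p - 4)*(p + 3)*(p + 4)*(p + 4)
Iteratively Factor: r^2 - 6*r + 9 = (r - 3)*(r - 3)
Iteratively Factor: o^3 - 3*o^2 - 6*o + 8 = (o - 1)*(o^2 - 2*o - 8) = (o - 1)*(o + 2)*(o - 4)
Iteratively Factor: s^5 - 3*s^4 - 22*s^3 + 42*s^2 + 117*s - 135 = (s + 3)*(s^4 - 6*s^3 - 4*s^2 + 54*s - 45) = (s - 1)*(s + 3)*(s^3 - 5*s^2 - 9*s + 45) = (s - 5)*(s - 1)*(s + 3)*(s^2 - 9) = (s - 5)*(s - 3)*(s - 1)*(s + 3)*(s + 3)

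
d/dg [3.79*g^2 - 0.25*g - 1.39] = 7.58*g - 0.25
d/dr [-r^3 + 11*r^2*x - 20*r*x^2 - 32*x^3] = -3*r^2 + 22*r*x - 20*x^2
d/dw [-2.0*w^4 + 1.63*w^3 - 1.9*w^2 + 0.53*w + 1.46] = -8.0*w^3 + 4.89*w^2 - 3.8*w + 0.53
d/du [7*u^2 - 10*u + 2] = 14*u - 10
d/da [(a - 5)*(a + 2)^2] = (a + 2)*(3*a - 8)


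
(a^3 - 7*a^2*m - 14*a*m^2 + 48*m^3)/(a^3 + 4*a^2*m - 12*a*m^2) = (a^2 - 5*a*m - 24*m^2)/(a*(a + 6*m))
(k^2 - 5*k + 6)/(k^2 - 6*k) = (k^2 - 5*k + 6)/(k*(k - 6))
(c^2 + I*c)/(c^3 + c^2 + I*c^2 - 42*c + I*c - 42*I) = c/(c^2 + c - 42)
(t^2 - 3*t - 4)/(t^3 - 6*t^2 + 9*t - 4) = (t + 1)/(t^2 - 2*t + 1)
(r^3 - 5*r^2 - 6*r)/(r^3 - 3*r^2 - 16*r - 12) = r/(r + 2)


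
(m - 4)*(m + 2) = m^2 - 2*m - 8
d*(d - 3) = d^2 - 3*d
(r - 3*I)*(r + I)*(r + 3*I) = r^3 + I*r^2 + 9*r + 9*I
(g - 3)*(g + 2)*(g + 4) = g^3 + 3*g^2 - 10*g - 24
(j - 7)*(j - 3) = j^2 - 10*j + 21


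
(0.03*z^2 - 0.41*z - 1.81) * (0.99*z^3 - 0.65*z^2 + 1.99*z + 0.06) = 0.0297*z^5 - 0.4254*z^4 - 1.4657*z^3 + 0.3624*z^2 - 3.6265*z - 0.1086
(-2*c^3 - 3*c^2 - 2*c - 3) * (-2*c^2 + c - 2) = 4*c^5 + 4*c^4 + 5*c^3 + 10*c^2 + c + 6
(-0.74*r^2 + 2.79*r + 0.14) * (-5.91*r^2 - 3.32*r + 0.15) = 4.3734*r^4 - 14.0321*r^3 - 10.2012*r^2 - 0.0463000000000001*r + 0.021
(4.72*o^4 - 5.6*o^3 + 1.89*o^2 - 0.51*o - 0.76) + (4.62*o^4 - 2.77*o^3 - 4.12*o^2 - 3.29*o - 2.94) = 9.34*o^4 - 8.37*o^3 - 2.23*o^2 - 3.8*o - 3.7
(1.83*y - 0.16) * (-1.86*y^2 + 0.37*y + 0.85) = -3.4038*y^3 + 0.9747*y^2 + 1.4963*y - 0.136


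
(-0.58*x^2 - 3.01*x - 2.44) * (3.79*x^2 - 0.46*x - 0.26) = -2.1982*x^4 - 11.1411*x^3 - 7.7122*x^2 + 1.905*x + 0.6344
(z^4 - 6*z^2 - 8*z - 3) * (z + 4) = z^5 + 4*z^4 - 6*z^3 - 32*z^2 - 35*z - 12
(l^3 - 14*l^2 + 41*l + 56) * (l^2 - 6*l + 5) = l^5 - 20*l^4 + 130*l^3 - 260*l^2 - 131*l + 280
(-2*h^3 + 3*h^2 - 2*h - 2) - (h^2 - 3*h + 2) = -2*h^3 + 2*h^2 + h - 4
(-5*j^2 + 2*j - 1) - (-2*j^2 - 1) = -3*j^2 + 2*j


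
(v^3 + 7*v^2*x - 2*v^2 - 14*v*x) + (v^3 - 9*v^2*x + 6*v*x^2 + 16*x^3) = 2*v^3 - 2*v^2*x - 2*v^2 + 6*v*x^2 - 14*v*x + 16*x^3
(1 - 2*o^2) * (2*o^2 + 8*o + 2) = -4*o^4 - 16*o^3 - 2*o^2 + 8*o + 2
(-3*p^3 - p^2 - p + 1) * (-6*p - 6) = 18*p^4 + 24*p^3 + 12*p^2 - 6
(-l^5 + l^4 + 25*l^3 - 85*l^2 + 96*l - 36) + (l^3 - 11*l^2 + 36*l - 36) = -l^5 + l^4 + 26*l^3 - 96*l^2 + 132*l - 72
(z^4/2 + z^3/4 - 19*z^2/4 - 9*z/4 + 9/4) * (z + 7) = z^5/2 + 15*z^4/4 - 3*z^3 - 71*z^2/2 - 27*z/2 + 63/4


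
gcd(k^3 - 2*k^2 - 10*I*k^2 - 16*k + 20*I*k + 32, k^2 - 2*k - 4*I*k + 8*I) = k - 2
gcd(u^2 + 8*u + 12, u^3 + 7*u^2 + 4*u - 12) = u^2 + 8*u + 12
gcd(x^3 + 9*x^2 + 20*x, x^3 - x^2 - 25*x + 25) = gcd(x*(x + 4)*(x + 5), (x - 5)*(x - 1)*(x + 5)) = x + 5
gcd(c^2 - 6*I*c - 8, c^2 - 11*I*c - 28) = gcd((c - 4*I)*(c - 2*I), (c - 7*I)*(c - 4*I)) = c - 4*I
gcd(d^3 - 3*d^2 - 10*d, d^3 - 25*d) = d^2 - 5*d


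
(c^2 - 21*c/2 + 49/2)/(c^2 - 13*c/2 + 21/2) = (c - 7)/(c - 3)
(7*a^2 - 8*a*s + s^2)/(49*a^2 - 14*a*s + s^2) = (-a + s)/(-7*a + s)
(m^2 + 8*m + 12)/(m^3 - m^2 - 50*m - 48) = (m + 2)/(m^2 - 7*m - 8)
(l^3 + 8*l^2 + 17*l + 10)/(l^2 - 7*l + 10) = (l^3 + 8*l^2 + 17*l + 10)/(l^2 - 7*l + 10)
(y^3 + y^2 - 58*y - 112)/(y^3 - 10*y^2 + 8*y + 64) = (y + 7)/(y - 4)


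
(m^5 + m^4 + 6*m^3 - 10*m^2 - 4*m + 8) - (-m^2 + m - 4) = m^5 + m^4 + 6*m^3 - 9*m^2 - 5*m + 12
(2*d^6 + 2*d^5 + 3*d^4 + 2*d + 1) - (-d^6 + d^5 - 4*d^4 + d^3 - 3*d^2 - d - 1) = 3*d^6 + d^5 + 7*d^4 - d^3 + 3*d^2 + 3*d + 2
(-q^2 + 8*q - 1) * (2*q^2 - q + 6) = -2*q^4 + 17*q^3 - 16*q^2 + 49*q - 6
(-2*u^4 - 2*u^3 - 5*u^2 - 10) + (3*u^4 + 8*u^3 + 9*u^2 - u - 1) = u^4 + 6*u^3 + 4*u^2 - u - 11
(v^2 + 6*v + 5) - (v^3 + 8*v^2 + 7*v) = -v^3 - 7*v^2 - v + 5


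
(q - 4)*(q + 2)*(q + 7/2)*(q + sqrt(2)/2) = q^4 + sqrt(2)*q^3/2 + 3*q^3/2 - 15*q^2 + 3*sqrt(2)*q^2/4 - 28*q - 15*sqrt(2)*q/2 - 14*sqrt(2)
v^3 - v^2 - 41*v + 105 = (v - 5)*(v - 3)*(v + 7)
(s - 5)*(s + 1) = s^2 - 4*s - 5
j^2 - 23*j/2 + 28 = (j - 8)*(j - 7/2)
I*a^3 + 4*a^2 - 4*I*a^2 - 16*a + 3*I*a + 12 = (a - 3)*(a - 4*I)*(I*a - I)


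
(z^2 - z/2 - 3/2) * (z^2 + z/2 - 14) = z^4 - 63*z^2/4 + 25*z/4 + 21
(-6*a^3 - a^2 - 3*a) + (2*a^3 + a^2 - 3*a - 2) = -4*a^3 - 6*a - 2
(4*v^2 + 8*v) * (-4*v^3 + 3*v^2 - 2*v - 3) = -16*v^5 - 20*v^4 + 16*v^3 - 28*v^2 - 24*v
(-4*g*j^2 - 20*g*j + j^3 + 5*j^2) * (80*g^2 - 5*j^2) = -320*g^3*j^2 - 1600*g^3*j + 80*g^2*j^3 + 400*g^2*j^2 + 20*g*j^4 + 100*g*j^3 - 5*j^5 - 25*j^4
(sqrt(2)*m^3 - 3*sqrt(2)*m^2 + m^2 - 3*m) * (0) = 0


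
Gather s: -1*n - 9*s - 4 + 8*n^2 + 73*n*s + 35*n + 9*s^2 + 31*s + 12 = 8*n^2 + 34*n + 9*s^2 + s*(73*n + 22) + 8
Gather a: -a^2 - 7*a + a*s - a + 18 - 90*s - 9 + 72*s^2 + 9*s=-a^2 + a*(s - 8) + 72*s^2 - 81*s + 9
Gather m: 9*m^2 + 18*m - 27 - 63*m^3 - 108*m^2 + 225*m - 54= -63*m^3 - 99*m^2 + 243*m - 81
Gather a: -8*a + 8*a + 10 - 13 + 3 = 0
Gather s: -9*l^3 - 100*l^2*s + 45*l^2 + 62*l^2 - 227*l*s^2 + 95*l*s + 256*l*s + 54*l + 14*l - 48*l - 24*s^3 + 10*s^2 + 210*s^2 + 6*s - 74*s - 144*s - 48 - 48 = -9*l^3 + 107*l^2 + 20*l - 24*s^3 + s^2*(220 - 227*l) + s*(-100*l^2 + 351*l - 212) - 96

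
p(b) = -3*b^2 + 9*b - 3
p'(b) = 9 - 6*b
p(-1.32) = -20.11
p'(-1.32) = 16.92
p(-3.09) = -59.45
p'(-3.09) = 27.54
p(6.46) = -70.05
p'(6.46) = -29.76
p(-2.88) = -53.80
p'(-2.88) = 26.28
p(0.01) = -2.91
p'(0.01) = 8.94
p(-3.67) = -76.44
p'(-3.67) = 31.02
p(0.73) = 1.97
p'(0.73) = 4.62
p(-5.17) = -129.72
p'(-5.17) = 40.02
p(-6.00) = -165.00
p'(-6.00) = 45.00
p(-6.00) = -165.00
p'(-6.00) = 45.00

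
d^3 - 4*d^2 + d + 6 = (d - 3)*(d - 2)*(d + 1)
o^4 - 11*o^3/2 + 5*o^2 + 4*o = o*(o - 4)*(o - 2)*(o + 1/2)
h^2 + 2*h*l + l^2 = (h + l)^2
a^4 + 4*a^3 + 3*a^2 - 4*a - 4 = (a - 1)*(a + 1)*(a + 2)^2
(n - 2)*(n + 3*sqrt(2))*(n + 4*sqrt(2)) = n^3 - 2*n^2 + 7*sqrt(2)*n^2 - 14*sqrt(2)*n + 24*n - 48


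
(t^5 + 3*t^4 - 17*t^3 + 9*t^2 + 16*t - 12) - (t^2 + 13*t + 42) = t^5 + 3*t^4 - 17*t^3 + 8*t^2 + 3*t - 54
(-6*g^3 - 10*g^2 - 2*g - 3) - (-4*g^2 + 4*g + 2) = -6*g^3 - 6*g^2 - 6*g - 5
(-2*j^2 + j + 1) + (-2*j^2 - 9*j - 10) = -4*j^2 - 8*j - 9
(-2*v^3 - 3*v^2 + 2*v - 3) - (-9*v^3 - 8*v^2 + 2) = 7*v^3 + 5*v^2 + 2*v - 5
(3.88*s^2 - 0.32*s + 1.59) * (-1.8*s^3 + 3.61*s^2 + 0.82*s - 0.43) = -6.984*s^5 + 14.5828*s^4 - 0.835600000000001*s^3 + 3.8091*s^2 + 1.4414*s - 0.6837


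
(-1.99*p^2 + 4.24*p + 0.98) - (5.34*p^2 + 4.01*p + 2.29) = -7.33*p^2 + 0.23*p - 1.31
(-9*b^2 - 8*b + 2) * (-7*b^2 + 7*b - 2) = 63*b^4 - 7*b^3 - 52*b^2 + 30*b - 4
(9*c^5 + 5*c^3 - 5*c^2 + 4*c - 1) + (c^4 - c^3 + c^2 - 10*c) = 9*c^5 + c^4 + 4*c^3 - 4*c^2 - 6*c - 1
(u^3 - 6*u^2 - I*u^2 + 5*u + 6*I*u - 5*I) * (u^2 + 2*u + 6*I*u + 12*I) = u^5 - 4*u^4 + 5*I*u^4 - u^3 - 20*I*u^3 - 14*u^2 - 35*I*u^2 - 42*u + 50*I*u + 60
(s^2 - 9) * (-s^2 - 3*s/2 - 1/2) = -s^4 - 3*s^3/2 + 17*s^2/2 + 27*s/2 + 9/2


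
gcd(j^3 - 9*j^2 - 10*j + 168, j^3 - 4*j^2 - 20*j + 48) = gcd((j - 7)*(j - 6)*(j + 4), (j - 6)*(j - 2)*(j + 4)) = j^2 - 2*j - 24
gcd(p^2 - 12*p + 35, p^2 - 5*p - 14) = p - 7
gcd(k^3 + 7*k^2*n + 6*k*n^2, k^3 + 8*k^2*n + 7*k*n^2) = k^2 + k*n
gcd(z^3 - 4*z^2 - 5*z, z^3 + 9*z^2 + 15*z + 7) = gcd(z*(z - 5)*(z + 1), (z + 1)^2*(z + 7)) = z + 1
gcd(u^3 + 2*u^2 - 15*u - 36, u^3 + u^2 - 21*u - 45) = u^2 + 6*u + 9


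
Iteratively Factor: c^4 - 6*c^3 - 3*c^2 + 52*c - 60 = (c - 2)*(c^3 - 4*c^2 - 11*c + 30) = (c - 5)*(c - 2)*(c^2 + c - 6) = (c - 5)*(c - 2)^2*(c + 3)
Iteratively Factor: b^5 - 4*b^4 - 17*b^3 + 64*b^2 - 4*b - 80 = (b + 4)*(b^4 - 8*b^3 + 15*b^2 + 4*b - 20) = (b + 1)*(b + 4)*(b^3 - 9*b^2 + 24*b - 20) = (b - 5)*(b + 1)*(b + 4)*(b^2 - 4*b + 4) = (b - 5)*(b - 2)*(b + 1)*(b + 4)*(b - 2)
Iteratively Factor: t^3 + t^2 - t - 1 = (t + 1)*(t^2 - 1) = (t + 1)^2*(t - 1)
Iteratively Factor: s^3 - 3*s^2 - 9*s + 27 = (s - 3)*(s^2 - 9) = (s - 3)*(s + 3)*(s - 3)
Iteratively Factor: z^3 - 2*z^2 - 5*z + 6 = (z + 2)*(z^2 - 4*z + 3) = (z - 1)*(z + 2)*(z - 3)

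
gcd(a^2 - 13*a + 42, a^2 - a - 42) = a - 7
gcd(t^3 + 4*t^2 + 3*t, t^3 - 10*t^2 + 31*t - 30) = 1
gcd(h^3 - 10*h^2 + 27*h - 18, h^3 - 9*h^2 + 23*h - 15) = h^2 - 4*h + 3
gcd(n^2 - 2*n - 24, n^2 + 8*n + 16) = n + 4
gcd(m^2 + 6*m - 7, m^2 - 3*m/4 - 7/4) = 1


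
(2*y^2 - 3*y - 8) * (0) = 0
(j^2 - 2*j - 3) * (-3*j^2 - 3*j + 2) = -3*j^4 + 3*j^3 + 17*j^2 + 5*j - 6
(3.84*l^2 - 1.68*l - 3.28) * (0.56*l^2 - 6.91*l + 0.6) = 2.1504*l^4 - 27.4752*l^3 + 12.076*l^2 + 21.6568*l - 1.968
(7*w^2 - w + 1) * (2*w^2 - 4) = 14*w^4 - 2*w^3 - 26*w^2 + 4*w - 4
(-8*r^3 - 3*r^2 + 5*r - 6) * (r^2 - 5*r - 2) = -8*r^5 + 37*r^4 + 36*r^3 - 25*r^2 + 20*r + 12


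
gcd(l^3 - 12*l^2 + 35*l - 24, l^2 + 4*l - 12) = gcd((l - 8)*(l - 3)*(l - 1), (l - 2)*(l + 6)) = 1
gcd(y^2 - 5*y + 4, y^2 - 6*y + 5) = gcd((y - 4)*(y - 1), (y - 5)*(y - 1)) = y - 1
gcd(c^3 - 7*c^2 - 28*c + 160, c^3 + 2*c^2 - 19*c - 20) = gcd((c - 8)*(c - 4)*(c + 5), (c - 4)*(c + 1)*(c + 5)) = c^2 + c - 20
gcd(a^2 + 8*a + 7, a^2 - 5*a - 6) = a + 1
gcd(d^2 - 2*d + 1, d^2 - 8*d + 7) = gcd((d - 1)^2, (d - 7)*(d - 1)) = d - 1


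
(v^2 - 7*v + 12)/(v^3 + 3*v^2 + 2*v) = (v^2 - 7*v + 12)/(v*(v^2 + 3*v + 2))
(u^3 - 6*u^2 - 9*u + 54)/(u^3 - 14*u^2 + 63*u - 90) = (u + 3)/(u - 5)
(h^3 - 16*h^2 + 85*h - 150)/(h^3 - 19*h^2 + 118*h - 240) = (h - 5)/(h - 8)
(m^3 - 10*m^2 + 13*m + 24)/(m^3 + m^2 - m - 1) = (m^2 - 11*m + 24)/(m^2 - 1)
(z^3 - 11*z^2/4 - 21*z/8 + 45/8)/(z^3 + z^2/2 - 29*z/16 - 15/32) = 4*(z - 3)/(4*z + 1)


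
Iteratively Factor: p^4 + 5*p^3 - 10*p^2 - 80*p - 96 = (p + 3)*(p^3 + 2*p^2 - 16*p - 32) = (p + 2)*(p + 3)*(p^2 - 16) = (p - 4)*(p + 2)*(p + 3)*(p + 4)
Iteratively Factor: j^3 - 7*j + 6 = (j - 1)*(j^2 + j - 6) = (j - 1)*(j + 3)*(j - 2)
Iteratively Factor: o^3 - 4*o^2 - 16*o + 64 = (o - 4)*(o^2 - 16) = (o - 4)*(o + 4)*(o - 4)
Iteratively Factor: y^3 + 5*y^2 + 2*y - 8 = (y + 4)*(y^2 + y - 2) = (y - 1)*(y + 4)*(y + 2)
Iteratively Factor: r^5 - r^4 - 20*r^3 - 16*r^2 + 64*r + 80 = (r + 2)*(r^4 - 3*r^3 - 14*r^2 + 12*r + 40) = (r - 2)*(r + 2)*(r^3 - r^2 - 16*r - 20) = (r - 5)*(r - 2)*(r + 2)*(r^2 + 4*r + 4) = (r - 5)*(r - 2)*(r + 2)^2*(r + 2)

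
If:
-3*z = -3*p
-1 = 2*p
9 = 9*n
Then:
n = 1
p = -1/2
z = -1/2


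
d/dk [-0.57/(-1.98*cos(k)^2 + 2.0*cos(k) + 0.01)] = (2.2572*cos(k) - 1.14)*sin(k)/(-1.98*cos(k)^2 + 2.0*cos(k) + 0.01)^2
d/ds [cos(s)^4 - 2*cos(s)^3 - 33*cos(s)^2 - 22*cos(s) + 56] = 2*(-2*cos(s)^3 + 3*cos(s)^2 + 33*cos(s) + 11)*sin(s)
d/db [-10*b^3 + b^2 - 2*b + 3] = -30*b^2 + 2*b - 2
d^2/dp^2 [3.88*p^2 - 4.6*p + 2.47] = 7.76000000000000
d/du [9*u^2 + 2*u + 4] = 18*u + 2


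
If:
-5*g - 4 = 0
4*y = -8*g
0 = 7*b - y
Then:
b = 8/35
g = -4/5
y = 8/5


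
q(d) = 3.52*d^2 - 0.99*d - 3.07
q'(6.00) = 41.25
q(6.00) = 117.71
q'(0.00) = -0.99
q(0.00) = -3.07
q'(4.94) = 33.79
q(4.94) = 77.94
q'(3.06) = 20.55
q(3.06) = 26.86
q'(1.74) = 11.26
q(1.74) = 5.86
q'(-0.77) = -6.41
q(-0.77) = -0.22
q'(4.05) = 27.52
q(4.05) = 50.66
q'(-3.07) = -22.60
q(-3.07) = 33.14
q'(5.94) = 40.83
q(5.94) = 115.25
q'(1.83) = 11.89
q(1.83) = 6.91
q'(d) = 7.04*d - 0.99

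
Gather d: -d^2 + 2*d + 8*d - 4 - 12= -d^2 + 10*d - 16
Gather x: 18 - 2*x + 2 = 20 - 2*x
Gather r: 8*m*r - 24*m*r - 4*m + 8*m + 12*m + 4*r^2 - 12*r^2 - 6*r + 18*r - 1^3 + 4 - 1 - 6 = 16*m - 8*r^2 + r*(12 - 16*m) - 4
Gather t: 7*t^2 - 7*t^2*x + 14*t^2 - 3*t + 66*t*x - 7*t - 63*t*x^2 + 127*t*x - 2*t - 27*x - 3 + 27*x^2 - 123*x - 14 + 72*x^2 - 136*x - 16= t^2*(21 - 7*x) + t*(-63*x^2 + 193*x - 12) + 99*x^2 - 286*x - 33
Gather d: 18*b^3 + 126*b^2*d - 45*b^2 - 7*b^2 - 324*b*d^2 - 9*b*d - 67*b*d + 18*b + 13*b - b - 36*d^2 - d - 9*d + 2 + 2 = 18*b^3 - 52*b^2 + 30*b + d^2*(-324*b - 36) + d*(126*b^2 - 76*b - 10) + 4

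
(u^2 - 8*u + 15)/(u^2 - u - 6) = (u - 5)/(u + 2)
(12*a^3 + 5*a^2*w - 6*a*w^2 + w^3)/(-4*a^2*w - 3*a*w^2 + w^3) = (-3*a + w)/w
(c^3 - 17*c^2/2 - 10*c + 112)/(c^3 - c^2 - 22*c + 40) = (c^2 - 9*c/2 - 28)/(c^2 + 3*c - 10)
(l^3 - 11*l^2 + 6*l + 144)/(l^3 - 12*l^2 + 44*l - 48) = (l^2 - 5*l - 24)/(l^2 - 6*l + 8)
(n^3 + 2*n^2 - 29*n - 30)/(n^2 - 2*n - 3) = (n^2 + n - 30)/(n - 3)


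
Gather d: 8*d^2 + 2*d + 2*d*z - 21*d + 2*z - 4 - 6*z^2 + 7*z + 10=8*d^2 + d*(2*z - 19) - 6*z^2 + 9*z + 6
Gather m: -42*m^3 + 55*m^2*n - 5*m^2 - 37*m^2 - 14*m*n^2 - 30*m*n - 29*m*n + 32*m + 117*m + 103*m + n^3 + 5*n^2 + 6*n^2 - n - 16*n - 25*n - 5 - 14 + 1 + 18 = -42*m^3 + m^2*(55*n - 42) + m*(-14*n^2 - 59*n + 252) + n^3 + 11*n^2 - 42*n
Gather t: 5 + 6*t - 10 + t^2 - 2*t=t^2 + 4*t - 5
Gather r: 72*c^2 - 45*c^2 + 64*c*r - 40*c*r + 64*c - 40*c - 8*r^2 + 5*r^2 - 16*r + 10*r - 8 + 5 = 27*c^2 + 24*c - 3*r^2 + r*(24*c - 6) - 3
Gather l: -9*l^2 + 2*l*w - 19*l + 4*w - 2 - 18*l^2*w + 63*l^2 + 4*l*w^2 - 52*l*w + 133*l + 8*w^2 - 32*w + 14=l^2*(54 - 18*w) + l*(4*w^2 - 50*w + 114) + 8*w^2 - 28*w + 12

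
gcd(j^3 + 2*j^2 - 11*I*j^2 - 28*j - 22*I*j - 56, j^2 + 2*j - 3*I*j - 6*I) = j + 2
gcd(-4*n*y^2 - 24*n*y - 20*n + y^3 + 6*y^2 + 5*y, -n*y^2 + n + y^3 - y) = y + 1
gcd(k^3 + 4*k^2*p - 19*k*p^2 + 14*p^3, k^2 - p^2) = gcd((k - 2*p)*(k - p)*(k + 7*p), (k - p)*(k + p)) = -k + p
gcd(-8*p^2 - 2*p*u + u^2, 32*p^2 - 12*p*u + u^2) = 4*p - u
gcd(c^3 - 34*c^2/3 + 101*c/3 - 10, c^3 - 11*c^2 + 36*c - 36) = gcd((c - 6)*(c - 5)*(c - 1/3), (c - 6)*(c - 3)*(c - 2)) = c - 6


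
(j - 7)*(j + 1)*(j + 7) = j^3 + j^2 - 49*j - 49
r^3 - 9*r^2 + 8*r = r*(r - 8)*(r - 1)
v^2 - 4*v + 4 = (v - 2)^2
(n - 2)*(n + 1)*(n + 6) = n^3 + 5*n^2 - 8*n - 12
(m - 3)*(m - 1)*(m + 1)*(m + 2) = m^4 - m^3 - 7*m^2 + m + 6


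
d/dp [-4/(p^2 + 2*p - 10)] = 8*(p + 1)/(p^2 + 2*p - 10)^2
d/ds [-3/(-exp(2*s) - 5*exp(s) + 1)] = (-6*exp(s) - 15)*exp(s)/(exp(2*s) + 5*exp(s) - 1)^2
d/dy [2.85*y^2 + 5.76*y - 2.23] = 5.7*y + 5.76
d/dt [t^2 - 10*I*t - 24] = 2*t - 10*I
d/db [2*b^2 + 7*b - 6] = 4*b + 7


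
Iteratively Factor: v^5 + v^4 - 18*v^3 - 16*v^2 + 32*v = (v + 2)*(v^4 - v^3 - 16*v^2 + 16*v) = (v + 2)*(v + 4)*(v^3 - 5*v^2 + 4*v) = v*(v + 2)*(v + 4)*(v^2 - 5*v + 4) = v*(v - 1)*(v + 2)*(v + 4)*(v - 4)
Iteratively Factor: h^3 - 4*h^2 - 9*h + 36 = (h - 3)*(h^2 - h - 12) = (h - 3)*(h + 3)*(h - 4)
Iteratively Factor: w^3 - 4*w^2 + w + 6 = (w + 1)*(w^2 - 5*w + 6) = (w - 3)*(w + 1)*(w - 2)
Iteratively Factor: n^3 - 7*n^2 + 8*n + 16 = (n - 4)*(n^2 - 3*n - 4) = (n - 4)*(n + 1)*(n - 4)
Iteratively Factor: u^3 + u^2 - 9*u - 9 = (u + 3)*(u^2 - 2*u - 3) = (u - 3)*(u + 3)*(u + 1)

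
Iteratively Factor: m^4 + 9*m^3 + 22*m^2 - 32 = (m + 4)*(m^3 + 5*m^2 + 2*m - 8) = (m + 2)*(m + 4)*(m^2 + 3*m - 4) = (m + 2)*(m + 4)^2*(m - 1)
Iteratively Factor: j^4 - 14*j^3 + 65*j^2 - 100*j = (j - 5)*(j^3 - 9*j^2 + 20*j) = (j - 5)^2*(j^2 - 4*j) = (j - 5)^2*(j - 4)*(j)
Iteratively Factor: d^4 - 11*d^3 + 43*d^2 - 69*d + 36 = (d - 4)*(d^3 - 7*d^2 + 15*d - 9) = (d - 4)*(d - 3)*(d^2 - 4*d + 3) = (d - 4)*(d - 3)*(d - 1)*(d - 3)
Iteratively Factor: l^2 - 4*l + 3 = (l - 1)*(l - 3)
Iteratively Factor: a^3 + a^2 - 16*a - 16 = (a - 4)*(a^2 + 5*a + 4) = (a - 4)*(a + 4)*(a + 1)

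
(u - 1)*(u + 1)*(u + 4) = u^3 + 4*u^2 - u - 4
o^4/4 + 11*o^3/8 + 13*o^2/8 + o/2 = o*(o/4 + 1)*(o + 1/2)*(o + 1)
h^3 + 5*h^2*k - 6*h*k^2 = h*(h - k)*(h + 6*k)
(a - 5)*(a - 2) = a^2 - 7*a + 10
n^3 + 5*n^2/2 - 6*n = n*(n - 3/2)*(n + 4)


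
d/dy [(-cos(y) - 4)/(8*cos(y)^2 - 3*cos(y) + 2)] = (8*sin(y)^2 - 64*cos(y) + 6)*sin(y)/(8*cos(y)^2 - 3*cos(y) + 2)^2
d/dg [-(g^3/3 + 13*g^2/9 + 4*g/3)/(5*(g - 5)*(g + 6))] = (-3*g^4 - 6*g^3 + 269*g^2 + 780*g + 360)/(45*(g^4 + 2*g^3 - 59*g^2 - 60*g + 900))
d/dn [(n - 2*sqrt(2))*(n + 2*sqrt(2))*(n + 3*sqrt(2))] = 3*n^2 + 6*sqrt(2)*n - 8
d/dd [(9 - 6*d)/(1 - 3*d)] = 21/(3*d - 1)^2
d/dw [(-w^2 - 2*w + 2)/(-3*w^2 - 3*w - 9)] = (-w^2 + 10*w + 8)/(3*(w^4 + 2*w^3 + 7*w^2 + 6*w + 9))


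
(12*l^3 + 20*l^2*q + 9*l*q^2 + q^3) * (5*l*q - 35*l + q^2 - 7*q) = 60*l^4*q - 420*l^4 + 112*l^3*q^2 - 784*l^3*q + 65*l^2*q^3 - 455*l^2*q^2 + 14*l*q^4 - 98*l*q^3 + q^5 - 7*q^4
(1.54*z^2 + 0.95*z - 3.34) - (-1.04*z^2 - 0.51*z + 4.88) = 2.58*z^2 + 1.46*z - 8.22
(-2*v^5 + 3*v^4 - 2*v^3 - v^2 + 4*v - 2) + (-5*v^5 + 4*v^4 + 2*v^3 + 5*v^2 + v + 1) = -7*v^5 + 7*v^4 + 4*v^2 + 5*v - 1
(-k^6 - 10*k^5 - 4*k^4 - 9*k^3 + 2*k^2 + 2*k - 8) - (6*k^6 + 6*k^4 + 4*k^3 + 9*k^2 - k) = -7*k^6 - 10*k^5 - 10*k^4 - 13*k^3 - 7*k^2 + 3*k - 8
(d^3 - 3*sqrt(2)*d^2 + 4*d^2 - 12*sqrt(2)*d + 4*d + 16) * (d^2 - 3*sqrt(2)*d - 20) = d^5 - 6*sqrt(2)*d^4 + 4*d^4 - 24*sqrt(2)*d^3 + 2*d^3 + 8*d^2 + 48*sqrt(2)*d^2 - 80*d + 192*sqrt(2)*d - 320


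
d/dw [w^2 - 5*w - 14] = 2*w - 5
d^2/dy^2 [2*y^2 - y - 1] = 4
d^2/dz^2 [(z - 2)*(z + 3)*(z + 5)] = 6*z + 12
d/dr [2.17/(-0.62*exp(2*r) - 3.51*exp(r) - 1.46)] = (2.6908*exp(r) + 7.6167)*exp(r)/(0.62*exp(2*r) + 3.51*exp(r) + 1.46)^2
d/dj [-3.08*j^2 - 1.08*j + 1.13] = -6.16*j - 1.08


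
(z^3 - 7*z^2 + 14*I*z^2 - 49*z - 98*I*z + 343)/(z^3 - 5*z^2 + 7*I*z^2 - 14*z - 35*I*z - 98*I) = (z + 7*I)/(z + 2)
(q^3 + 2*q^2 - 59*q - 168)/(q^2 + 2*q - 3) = (q^2 - q - 56)/(q - 1)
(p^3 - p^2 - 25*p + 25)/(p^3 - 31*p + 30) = (p + 5)/(p + 6)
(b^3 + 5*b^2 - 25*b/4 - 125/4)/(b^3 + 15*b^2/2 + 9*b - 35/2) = (4*b^2 - 25)/(2*(2*b^2 + 5*b - 7))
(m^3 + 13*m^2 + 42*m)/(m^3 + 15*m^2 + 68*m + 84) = m/(m + 2)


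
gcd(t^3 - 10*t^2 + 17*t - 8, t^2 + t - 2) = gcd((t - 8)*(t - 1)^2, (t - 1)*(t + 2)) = t - 1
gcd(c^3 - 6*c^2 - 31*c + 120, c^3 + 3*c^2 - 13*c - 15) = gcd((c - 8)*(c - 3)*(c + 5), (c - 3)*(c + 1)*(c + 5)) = c^2 + 2*c - 15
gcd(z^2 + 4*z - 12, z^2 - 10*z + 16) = z - 2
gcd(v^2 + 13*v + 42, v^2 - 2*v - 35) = 1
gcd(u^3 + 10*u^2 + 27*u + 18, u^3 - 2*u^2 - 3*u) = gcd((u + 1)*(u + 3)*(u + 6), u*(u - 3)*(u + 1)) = u + 1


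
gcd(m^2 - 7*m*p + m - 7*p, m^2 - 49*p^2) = -m + 7*p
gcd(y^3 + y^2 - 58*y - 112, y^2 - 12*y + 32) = y - 8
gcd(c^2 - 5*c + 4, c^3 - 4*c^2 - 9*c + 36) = c - 4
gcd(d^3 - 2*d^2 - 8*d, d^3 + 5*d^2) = d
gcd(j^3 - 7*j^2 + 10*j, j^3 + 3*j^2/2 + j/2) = j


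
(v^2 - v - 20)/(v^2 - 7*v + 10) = (v + 4)/(v - 2)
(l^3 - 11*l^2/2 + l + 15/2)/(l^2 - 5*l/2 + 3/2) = (l^2 - 4*l - 5)/(l - 1)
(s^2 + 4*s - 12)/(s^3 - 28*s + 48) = 1/(s - 4)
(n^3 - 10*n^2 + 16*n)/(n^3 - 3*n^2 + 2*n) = (n - 8)/(n - 1)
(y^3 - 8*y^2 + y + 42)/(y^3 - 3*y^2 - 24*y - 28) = (y - 3)/(y + 2)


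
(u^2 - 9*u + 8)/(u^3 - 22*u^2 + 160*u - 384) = (u - 1)/(u^2 - 14*u + 48)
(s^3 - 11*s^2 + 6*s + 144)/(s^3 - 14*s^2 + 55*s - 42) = (s^2 - 5*s - 24)/(s^2 - 8*s + 7)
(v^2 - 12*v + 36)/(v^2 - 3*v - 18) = (v - 6)/(v + 3)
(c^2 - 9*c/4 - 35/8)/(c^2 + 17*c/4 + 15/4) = (c - 7/2)/(c + 3)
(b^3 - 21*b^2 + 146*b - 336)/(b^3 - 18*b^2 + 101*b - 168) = (b - 6)/(b - 3)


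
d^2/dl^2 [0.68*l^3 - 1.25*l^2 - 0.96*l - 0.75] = 4.08*l - 2.5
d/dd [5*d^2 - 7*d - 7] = 10*d - 7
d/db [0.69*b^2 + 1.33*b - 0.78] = 1.38*b + 1.33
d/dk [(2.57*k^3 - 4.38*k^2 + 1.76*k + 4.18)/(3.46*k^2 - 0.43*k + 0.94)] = (8.8922*k^4 - 2.2102*k^3 + 3.0412*k^2 - 37.16*k + 3.4518)/(11.9716*k^4 - 2.9756*k^3 + 6.6897*k^2 - 0.8084*k + 0.8836)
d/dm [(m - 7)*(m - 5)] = 2*m - 12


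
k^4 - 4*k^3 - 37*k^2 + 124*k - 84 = (k - 7)*(k - 2)*(k - 1)*(k + 6)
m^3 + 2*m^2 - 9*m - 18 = (m - 3)*(m + 2)*(m + 3)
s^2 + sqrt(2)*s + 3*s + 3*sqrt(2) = (s + 3)*(s + sqrt(2))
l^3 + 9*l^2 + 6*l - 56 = (l - 2)*(l + 4)*(l + 7)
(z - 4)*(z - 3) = z^2 - 7*z + 12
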